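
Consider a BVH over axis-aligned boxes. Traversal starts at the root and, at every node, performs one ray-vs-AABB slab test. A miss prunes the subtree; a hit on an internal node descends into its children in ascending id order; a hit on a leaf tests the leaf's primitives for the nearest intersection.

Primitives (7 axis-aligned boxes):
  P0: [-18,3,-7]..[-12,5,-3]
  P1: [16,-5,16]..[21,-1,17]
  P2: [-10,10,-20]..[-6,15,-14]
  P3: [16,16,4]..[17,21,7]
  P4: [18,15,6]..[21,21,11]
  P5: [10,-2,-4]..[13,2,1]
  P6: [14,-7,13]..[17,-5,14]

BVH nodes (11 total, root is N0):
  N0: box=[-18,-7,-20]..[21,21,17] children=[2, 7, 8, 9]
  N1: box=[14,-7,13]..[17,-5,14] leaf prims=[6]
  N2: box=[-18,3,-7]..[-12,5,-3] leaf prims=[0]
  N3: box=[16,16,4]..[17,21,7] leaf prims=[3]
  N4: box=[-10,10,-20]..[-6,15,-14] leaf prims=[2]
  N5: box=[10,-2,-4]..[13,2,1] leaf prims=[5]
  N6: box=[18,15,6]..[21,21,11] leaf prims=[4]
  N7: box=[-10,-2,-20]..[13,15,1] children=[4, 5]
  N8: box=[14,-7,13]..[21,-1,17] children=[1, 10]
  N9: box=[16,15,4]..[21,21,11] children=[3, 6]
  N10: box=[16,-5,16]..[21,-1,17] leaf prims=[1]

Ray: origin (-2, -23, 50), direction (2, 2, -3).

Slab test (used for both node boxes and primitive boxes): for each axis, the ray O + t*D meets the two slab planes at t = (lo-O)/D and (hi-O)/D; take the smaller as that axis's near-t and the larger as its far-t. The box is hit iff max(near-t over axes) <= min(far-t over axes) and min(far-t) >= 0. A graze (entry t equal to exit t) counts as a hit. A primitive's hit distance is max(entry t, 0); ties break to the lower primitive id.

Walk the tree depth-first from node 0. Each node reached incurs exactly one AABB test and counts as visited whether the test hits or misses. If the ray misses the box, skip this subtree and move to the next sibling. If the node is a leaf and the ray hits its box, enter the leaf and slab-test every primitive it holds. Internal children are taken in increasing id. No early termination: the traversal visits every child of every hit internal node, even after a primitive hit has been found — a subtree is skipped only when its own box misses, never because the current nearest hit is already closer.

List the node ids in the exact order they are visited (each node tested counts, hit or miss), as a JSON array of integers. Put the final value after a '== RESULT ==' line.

Traverse from the root:
N0 x:[-8,23/2] y:[8,22] z:[11,70/3] -> hit [11,23/2], descend [2, 7, 8, 9]
  N2 x:[-8,-5] y:[13,14] z:[53/3,19] -> miss, prune
  N7 x:[-4,15/2] y:[21/2,19] z:[49/3,70/3] -> miss, prune
  N8 x:[8,23/2] y:[8,11] z:[11,37/3] -> hit [11,11], descend [1, 10]
    N1 x:[8,19/2] y:[8,9] z:[12,37/3] -> miss, prune
    N10 x:[9,23/2] y:[9,11] z:[11,34/3] -> hit [11,11] leaf, test {P1@t=11}
  N9 x:[9,23/2] y:[19,22] z:[13,46/3] -> miss, prune

Summary -> nodes [0, 2, 7, 8, 1, 10, 9]; box-tests=7; leaf-entries=1; first=P1

== RESULT ==
[0, 2, 7, 8, 1, 10, 9]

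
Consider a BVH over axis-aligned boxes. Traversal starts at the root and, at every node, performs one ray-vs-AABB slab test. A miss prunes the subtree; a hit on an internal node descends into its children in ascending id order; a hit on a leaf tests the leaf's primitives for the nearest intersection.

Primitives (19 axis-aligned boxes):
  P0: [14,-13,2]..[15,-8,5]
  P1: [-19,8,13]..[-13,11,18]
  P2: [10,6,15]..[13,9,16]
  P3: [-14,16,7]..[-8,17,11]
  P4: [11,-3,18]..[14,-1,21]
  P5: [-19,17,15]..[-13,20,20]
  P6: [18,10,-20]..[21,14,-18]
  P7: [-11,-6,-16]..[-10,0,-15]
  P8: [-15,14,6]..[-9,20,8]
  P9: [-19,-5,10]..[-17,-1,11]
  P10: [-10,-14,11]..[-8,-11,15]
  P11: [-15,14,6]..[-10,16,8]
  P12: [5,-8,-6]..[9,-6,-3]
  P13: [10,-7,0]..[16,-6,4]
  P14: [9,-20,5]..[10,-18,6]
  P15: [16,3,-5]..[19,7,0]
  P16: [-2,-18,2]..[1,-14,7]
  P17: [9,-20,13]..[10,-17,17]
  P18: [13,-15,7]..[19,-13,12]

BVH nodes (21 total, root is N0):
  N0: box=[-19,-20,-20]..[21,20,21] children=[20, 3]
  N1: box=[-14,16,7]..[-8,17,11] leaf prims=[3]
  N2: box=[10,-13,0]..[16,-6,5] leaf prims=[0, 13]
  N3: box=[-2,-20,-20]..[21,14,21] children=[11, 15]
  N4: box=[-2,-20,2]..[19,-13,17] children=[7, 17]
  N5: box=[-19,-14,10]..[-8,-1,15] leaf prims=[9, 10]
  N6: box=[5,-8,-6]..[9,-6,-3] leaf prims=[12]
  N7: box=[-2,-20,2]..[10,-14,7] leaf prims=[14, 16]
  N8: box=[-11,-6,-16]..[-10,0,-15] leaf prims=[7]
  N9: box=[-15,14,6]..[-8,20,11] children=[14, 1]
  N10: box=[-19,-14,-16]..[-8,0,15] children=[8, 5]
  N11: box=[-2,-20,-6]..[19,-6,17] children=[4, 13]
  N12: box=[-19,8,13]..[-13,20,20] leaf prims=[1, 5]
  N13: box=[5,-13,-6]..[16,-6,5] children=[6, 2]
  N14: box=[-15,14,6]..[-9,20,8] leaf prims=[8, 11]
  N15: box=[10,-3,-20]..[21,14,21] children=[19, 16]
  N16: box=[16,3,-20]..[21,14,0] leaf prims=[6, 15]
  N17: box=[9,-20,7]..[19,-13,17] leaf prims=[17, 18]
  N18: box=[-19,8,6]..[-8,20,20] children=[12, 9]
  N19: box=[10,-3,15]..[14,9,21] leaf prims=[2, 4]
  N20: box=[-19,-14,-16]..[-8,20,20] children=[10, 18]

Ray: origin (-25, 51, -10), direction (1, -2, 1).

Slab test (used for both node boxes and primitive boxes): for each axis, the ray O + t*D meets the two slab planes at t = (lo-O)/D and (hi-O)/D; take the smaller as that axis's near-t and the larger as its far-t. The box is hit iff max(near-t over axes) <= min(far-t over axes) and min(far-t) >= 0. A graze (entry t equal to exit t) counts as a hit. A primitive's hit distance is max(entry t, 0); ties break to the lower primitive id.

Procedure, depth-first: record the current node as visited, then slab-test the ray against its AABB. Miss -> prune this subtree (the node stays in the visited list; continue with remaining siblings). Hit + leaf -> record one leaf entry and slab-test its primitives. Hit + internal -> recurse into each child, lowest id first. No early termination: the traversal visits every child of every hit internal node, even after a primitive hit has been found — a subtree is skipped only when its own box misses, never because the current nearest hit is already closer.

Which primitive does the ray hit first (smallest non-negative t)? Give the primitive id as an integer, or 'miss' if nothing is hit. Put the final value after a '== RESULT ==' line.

Traverse from the root:
N0 x:[6,46] y:[31/2,71/2] z:[-10,31] -> hit [31/2,31], descend [3, 20]
  N3 x:[23,46] y:[37/2,71/2] z:[-10,31] -> hit [23,31], descend [11, 15]
    N11 x:[23,44] y:[57/2,71/2] z:[4,27] -> miss, prune
    N15 x:[35,46] y:[37/2,27] z:[-10,31] -> miss, prune
  N20 x:[6,17] y:[31/2,65/2] z:[-6,30] -> hit [31/2,17], descend [10, 18]
    N10 x:[6,17] y:[51/2,65/2] z:[-6,25] -> miss, prune
    N18 x:[6,17] y:[31/2,43/2] z:[16,30] -> hit [16,17], descend [9, 12]
      N9 x:[10,17] y:[31/2,37/2] z:[16,21] -> hit [16,17], descend [1, 14]
        N1 x:[11,17] y:[17,35/2] z:[17,21] -> hit [17,17] leaf, test {P3@t=17}
        N14 x:[10,16] y:[31/2,37/2] z:[16,18] -> hit [16,16] leaf, test {P8@t=16, P11(miss)}
      N12 x:[6,12] y:[31/2,43/2] z:[23,30] -> miss, prune

Visited [0, 3, 11, 15, 20, 10, 18, 9, 1, 14, 12]. Tests: 11 box, 2 leaf. Nearest: P8.

== RESULT ==
8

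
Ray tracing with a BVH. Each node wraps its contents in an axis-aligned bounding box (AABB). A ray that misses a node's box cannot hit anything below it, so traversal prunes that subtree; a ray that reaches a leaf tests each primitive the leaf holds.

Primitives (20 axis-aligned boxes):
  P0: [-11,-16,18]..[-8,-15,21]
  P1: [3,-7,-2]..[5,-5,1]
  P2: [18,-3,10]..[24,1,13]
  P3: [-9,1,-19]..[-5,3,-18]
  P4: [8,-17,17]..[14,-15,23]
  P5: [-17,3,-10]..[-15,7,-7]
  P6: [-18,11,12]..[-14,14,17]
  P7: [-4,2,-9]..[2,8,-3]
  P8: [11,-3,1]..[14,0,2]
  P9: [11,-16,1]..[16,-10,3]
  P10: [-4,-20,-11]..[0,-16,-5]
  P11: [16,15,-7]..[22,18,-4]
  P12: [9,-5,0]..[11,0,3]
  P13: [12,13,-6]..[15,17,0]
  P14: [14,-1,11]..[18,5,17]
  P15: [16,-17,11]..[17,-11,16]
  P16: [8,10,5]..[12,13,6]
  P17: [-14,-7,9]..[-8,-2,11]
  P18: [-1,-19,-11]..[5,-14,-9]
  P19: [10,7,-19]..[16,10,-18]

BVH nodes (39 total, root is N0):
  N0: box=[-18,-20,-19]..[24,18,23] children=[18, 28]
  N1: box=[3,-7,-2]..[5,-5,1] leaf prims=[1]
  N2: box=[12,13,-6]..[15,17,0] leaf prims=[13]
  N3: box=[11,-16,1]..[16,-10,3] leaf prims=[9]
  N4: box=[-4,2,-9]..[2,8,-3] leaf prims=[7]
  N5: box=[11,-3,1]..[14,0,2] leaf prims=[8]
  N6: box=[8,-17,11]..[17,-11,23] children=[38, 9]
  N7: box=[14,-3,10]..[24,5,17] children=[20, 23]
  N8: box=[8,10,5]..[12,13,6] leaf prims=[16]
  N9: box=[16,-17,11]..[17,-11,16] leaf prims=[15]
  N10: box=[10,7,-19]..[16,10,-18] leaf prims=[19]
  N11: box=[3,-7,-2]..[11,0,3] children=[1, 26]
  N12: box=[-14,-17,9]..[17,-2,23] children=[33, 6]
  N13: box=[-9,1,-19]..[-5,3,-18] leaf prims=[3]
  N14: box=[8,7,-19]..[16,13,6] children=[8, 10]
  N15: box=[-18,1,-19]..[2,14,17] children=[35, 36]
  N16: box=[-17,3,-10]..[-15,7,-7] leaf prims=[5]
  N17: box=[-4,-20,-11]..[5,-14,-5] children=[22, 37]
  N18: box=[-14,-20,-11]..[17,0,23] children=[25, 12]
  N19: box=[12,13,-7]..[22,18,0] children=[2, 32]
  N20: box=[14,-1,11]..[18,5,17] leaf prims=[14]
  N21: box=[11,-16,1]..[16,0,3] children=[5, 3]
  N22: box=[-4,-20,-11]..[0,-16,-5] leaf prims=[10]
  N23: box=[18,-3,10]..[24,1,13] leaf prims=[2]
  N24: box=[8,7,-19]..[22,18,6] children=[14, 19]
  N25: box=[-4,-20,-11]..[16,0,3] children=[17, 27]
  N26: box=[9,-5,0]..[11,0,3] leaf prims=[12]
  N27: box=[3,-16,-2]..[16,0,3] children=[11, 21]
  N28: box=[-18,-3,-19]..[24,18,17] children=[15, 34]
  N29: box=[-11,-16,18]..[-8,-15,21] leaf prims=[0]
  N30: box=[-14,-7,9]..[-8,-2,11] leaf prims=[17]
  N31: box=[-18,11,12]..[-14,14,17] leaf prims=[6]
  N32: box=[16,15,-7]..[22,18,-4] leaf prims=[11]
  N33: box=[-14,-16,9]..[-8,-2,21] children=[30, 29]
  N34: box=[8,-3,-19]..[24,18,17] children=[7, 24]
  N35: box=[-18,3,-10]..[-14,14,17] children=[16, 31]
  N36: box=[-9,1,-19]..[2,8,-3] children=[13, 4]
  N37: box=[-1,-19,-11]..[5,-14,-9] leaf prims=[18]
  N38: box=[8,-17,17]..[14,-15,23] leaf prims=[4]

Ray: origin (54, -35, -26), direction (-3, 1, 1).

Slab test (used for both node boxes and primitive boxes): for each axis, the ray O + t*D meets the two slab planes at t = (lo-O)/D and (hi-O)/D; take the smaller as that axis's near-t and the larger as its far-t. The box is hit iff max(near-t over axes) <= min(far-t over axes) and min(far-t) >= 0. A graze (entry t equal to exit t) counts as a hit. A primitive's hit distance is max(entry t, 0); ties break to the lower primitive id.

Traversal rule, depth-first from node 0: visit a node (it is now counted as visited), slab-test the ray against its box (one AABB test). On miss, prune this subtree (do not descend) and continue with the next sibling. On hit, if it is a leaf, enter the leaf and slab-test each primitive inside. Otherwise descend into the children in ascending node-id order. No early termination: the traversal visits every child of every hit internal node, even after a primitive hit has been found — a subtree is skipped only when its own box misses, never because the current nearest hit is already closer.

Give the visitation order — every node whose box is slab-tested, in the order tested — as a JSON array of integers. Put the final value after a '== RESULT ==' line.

Traverse from the root:
N0 x:[10,24] y:[15,53] z:[7,49] -> hit [15,24], descend [18, 28]
  N18 x:[37/3,68/3] y:[15,35] z:[15,49] -> hit [15,68/3], descend [12, 25]
    N12 x:[37/3,68/3] y:[18,33] z:[35,49] -> miss, prune
    N25 x:[38/3,58/3] y:[15,35] z:[15,29] -> hit [15,58/3], descend [17, 27]
      N17 x:[49/3,58/3] y:[15,21] z:[15,21] -> hit [49/3,58/3], descend [22, 37]
        N22 x:[18,58/3] y:[15,19] z:[15,21] -> hit [18,19] leaf, test {P10@t=18}
        N37 x:[49/3,55/3] y:[16,21] z:[15,17] -> hit [49/3,17] leaf, test {P18@t=49/3}
      N27 x:[38/3,17] y:[19,35] z:[24,29] -> miss, prune
  N28 x:[10,24] y:[32,53] z:[7,43] -> miss, prune

order=[0, 18, 12, 25, 17, 22, 37, 27, 28]  |boxes|=9  |leaves|=2  hit=P18

== RESULT ==
[0, 18, 12, 25, 17, 22, 37, 27, 28]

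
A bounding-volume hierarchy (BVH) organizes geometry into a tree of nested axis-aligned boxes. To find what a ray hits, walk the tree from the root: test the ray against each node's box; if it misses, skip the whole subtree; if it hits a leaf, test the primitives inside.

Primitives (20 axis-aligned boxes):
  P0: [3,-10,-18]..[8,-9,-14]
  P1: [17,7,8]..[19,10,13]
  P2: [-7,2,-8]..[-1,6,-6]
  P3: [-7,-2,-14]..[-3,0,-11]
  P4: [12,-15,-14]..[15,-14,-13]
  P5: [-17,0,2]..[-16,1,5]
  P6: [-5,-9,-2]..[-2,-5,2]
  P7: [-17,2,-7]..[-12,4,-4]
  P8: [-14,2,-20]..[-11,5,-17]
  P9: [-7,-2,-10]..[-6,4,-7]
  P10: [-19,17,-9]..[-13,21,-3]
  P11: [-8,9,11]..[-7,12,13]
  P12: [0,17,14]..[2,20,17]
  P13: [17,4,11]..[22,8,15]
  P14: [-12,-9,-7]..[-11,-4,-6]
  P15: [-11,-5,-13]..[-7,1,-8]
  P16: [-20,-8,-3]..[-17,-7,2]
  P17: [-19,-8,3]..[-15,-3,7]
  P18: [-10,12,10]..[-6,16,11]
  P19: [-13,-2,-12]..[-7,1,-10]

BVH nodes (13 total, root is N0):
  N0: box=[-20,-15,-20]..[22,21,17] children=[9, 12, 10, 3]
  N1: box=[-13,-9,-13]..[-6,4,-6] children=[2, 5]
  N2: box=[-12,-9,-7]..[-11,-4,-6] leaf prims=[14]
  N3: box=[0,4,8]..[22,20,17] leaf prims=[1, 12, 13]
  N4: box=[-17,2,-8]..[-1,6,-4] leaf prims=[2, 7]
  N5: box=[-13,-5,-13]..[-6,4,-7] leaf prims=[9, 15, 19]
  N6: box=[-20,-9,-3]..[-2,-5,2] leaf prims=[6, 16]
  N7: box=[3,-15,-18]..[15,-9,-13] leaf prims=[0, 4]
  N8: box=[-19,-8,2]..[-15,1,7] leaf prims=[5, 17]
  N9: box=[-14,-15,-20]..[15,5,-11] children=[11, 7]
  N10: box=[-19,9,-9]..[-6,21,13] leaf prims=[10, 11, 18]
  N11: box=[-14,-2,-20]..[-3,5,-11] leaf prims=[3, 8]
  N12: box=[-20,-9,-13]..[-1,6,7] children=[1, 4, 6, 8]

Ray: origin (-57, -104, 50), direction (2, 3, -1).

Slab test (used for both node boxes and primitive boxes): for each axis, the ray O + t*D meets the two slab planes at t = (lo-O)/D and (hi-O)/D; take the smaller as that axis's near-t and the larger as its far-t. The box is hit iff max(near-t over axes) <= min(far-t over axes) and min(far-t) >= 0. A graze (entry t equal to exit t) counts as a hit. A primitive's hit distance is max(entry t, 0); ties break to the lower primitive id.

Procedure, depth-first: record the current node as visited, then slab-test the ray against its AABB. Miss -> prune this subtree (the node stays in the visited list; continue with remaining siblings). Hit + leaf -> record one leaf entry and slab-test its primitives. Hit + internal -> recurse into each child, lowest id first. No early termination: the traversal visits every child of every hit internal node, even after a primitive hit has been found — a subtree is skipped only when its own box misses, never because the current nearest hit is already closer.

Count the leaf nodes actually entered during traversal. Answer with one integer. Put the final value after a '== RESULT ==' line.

Walk:
N0 x:[37/2,79/2] y:[89/3,125/3] z:[33,70] -> hit [33,79/2], descend [3, 9, 10, 12]
  N3 x:[57/2,79/2] y:[36,124/3] z:[33,42] -> hit [36,79/2] leaf, test {P1@t=37, P12(miss), P13@t=37}
  N9 x:[43/2,36] y:[89/3,109/3] z:[61,70] -> miss, prune
  N10 x:[19,51/2] y:[113/3,125/3] z:[37,59] -> miss, prune
  N12 x:[37/2,28] y:[95/3,110/3] z:[43,63] -> miss, prune

Visited [0, 3, 9, 10, 12]. Tests: 5 box, 1 leaf. Nearest: P1.

== RESULT ==
1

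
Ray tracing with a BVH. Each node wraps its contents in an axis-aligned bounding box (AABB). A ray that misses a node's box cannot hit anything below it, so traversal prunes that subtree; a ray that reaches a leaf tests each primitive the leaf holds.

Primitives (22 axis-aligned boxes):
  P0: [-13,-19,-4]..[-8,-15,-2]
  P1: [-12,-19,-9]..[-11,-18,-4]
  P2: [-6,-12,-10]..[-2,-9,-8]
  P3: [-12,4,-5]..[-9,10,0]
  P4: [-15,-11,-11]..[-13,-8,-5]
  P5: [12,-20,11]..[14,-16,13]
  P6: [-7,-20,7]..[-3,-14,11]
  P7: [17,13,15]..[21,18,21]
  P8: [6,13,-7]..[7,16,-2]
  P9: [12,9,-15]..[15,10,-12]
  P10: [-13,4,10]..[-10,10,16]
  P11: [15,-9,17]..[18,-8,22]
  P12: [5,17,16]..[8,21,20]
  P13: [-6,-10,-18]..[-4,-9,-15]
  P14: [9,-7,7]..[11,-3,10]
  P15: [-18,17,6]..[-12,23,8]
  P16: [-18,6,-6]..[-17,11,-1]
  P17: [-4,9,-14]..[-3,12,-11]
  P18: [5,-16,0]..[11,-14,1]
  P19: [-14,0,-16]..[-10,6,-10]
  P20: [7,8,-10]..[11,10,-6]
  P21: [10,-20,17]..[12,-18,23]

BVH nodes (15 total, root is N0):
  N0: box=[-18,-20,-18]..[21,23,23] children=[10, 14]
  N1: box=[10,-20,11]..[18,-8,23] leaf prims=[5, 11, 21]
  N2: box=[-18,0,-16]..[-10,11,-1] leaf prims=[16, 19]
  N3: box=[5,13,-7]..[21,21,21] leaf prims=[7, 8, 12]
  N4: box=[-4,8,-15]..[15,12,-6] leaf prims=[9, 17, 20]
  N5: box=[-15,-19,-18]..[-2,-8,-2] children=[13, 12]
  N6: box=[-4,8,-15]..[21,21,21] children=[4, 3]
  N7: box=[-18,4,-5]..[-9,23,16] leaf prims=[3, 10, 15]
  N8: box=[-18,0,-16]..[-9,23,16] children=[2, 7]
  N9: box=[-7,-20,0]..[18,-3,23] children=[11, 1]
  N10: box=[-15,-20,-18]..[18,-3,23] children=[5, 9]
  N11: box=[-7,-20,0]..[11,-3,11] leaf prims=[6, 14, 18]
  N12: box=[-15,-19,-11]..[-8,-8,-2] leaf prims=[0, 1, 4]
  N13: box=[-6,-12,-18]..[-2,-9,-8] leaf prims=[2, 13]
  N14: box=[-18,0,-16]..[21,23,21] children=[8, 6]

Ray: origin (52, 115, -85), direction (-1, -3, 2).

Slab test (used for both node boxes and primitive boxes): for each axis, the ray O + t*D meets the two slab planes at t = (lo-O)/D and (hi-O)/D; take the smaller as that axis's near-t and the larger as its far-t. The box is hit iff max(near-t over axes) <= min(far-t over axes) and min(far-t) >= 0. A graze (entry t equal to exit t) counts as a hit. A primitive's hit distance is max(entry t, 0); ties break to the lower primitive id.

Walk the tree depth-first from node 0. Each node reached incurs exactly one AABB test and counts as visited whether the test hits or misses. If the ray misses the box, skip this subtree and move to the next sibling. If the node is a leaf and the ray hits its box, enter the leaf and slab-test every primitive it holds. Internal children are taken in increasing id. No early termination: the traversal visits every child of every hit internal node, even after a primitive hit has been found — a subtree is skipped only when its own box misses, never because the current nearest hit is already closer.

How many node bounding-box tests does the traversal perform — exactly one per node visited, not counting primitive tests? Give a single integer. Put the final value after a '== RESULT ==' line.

Walk:
N0 x:[31,70] y:[92/3,45] z:[67/2,54] -> hit [67/2,45], descend [10, 14]
  N10 x:[34,67] y:[118/3,45] z:[67/2,54] -> hit [118/3,45], descend [5, 9]
    N5 x:[54,67] y:[41,134/3] z:[67/2,83/2] -> miss, prune
    N9 x:[34,59] y:[118/3,45] z:[85/2,54] -> hit [85/2,45], descend [1, 11]
      N1 x:[34,42] y:[41,45] z:[48,54] -> miss, prune
      N11 x:[41,59] y:[118/3,45] z:[85/2,48] -> hit [85/2,45] leaf, test {P6(miss), P14(miss), P18@t=43}
  N14 x:[31,70] y:[92/3,115/3] z:[69/2,53] -> hit [69/2,115/3], descend [6, 8]
    N6 x:[31,56] y:[94/3,107/3] z:[35,53] -> hit [35,107/3], descend [3, 4]
      N3 x:[31,47] y:[94/3,34] z:[39,53] -> miss, prune
      N4 x:[37,56] y:[103/3,107/3] z:[35,79/2] -> miss, prune
    N8 x:[61,70] y:[92/3,115/3] z:[69/2,101/2] -> miss, prune

11 AABB tests over nodes [0, 10, 5, 9, 1, 11, 14, 6, 3, 4, 8]; 1 leaf entered; closest P18.

== RESULT ==
11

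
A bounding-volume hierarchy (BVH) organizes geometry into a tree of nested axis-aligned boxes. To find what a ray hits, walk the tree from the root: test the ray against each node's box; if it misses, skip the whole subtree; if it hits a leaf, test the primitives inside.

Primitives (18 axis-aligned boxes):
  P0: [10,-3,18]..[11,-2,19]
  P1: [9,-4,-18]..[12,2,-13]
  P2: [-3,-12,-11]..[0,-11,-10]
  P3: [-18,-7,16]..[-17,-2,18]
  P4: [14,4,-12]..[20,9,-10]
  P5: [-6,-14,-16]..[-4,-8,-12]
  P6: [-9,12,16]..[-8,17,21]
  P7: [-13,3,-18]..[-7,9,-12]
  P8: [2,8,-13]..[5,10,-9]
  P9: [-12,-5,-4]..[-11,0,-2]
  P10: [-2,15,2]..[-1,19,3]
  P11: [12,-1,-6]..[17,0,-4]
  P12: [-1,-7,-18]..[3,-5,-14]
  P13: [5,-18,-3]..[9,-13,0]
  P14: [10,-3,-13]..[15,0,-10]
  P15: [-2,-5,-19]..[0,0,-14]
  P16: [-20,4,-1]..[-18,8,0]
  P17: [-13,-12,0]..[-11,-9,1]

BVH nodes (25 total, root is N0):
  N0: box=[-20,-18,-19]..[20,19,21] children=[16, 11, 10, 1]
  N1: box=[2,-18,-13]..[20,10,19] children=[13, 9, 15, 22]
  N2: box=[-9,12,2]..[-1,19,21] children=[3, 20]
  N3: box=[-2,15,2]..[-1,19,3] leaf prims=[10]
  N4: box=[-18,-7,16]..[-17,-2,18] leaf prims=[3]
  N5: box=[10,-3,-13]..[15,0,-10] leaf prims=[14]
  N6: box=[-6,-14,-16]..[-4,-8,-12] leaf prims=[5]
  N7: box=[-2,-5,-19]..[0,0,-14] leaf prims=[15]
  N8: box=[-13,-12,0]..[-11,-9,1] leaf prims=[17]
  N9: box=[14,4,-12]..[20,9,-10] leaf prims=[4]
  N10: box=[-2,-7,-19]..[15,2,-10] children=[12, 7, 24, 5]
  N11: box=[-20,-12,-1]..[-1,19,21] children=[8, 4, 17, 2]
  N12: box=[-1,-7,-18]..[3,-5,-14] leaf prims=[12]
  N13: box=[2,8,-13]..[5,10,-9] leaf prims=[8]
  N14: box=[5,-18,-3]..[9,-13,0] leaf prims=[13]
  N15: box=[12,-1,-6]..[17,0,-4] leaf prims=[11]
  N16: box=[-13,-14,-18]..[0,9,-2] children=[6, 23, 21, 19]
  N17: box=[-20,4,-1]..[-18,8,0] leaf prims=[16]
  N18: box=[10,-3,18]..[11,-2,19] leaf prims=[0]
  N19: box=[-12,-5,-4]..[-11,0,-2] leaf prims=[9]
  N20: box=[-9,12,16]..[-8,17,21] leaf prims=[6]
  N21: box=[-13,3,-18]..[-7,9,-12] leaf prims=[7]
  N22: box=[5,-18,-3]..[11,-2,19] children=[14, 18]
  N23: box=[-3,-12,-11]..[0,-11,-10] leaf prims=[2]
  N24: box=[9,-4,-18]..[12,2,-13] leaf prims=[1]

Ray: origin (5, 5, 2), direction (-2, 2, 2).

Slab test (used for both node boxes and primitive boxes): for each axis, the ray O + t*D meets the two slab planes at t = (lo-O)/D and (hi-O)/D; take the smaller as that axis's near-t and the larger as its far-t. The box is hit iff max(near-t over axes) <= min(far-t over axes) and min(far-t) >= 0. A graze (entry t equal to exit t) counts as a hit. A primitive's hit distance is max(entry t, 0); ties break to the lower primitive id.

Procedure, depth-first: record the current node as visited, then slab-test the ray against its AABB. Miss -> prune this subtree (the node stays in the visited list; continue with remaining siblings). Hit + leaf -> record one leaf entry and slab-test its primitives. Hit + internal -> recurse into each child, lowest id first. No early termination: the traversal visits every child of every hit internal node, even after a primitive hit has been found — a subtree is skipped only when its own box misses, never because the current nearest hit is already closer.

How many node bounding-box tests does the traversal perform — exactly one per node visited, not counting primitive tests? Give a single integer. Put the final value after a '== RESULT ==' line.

Trace the traversal:
N0 x:[-15/2,25/2] y:[-23/2,7] z:[-21/2,19/2] -> hit [-15/2,7], descend [1, 10, 11, 16]
  N1 x:[-15/2,3/2] y:[-23/2,5/2] z:[-15/2,17/2] -> hit [-15/2,3/2], descend [9, 13, 15, 22]
    N9 x:[-15/2,-9/2] y:[-1/2,2] z:[-7,-6] -> miss, prune
    N13 x:[0,3/2] y:[3/2,5/2] z:[-15/2,-11/2] -> miss, prune
    N15 x:[-6,-7/2] y:[-3,-5/2] z:[-4,-3] -> miss, prune
    N22 x:[-3,0] y:[-23/2,-7/2] z:[-5/2,17/2] -> miss, prune
  N10 x:[-5,7/2] y:[-6,-3/2] z:[-21/2,-6] -> miss, prune
  N11 x:[3,25/2] y:[-17/2,7] z:[-3/2,19/2] -> hit [3,7], descend [2, 4, 8, 17]
    N2 x:[3,7] y:[7/2,7] z:[0,19/2] -> hit [7/2,7], descend [3, 20]
      N3 x:[3,7/2] y:[5,7] z:[0,1/2] -> miss, prune
      N20 x:[13/2,7] y:[7/2,6] z:[7,19/2] -> miss, prune
    N4 x:[11,23/2] y:[-6,-7/2] z:[7,8] -> miss, prune
    N8 x:[8,9] y:[-17/2,-7] z:[-1,-1/2] -> miss, prune
    N17 x:[23/2,25/2] y:[-1/2,3/2] z:[-3/2,-1] -> miss, prune
  N16 x:[5/2,9] y:[-19/2,2] z:[-10,-2] -> miss, prune

order=[0, 1, 9, 13, 15, 22, 10, 11, 2, 3, 20, 4, 8, 17, 16]  |boxes|=15  |leaves|=0  hit=miss

== RESULT ==
15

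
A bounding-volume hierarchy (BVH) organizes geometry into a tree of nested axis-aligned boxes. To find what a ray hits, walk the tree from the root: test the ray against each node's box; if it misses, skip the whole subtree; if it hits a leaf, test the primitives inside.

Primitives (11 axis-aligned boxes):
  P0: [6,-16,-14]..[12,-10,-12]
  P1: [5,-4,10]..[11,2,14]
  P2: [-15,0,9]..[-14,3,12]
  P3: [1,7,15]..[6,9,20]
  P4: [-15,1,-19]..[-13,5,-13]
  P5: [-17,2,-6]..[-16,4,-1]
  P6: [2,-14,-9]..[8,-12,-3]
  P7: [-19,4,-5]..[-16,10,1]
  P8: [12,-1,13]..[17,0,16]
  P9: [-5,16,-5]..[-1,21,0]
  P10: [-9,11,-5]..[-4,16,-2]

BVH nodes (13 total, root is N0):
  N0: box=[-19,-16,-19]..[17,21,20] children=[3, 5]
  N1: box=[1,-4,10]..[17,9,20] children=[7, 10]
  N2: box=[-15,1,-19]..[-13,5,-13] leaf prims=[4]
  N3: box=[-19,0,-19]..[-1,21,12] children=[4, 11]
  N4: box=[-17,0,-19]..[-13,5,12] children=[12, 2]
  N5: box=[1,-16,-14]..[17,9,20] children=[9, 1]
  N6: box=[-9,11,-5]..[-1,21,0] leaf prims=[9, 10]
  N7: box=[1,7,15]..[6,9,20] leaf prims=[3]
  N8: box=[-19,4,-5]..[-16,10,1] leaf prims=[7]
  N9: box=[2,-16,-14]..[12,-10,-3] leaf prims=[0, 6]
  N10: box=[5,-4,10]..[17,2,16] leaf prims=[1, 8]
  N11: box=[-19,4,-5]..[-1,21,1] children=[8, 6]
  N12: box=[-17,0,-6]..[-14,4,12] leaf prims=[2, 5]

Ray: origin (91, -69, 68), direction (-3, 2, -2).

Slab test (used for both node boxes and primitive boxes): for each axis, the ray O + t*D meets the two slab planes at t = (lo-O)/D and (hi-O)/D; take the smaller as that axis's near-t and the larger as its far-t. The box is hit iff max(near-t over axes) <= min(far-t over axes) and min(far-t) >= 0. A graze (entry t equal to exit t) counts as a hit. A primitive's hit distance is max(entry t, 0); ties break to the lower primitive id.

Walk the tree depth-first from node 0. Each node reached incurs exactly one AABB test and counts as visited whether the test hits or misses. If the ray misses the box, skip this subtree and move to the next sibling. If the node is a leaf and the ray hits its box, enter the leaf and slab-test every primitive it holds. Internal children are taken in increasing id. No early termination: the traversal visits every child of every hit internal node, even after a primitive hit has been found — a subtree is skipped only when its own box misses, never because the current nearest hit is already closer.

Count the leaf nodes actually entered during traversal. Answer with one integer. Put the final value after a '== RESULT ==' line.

Trace the traversal:
N0 x:[74/3,110/3] y:[53/2,45] z:[24,87/2] -> hit [53/2,110/3], descend [3, 5]
  N3 x:[92/3,110/3] y:[69/2,45] z:[28,87/2] -> hit [69/2,110/3], descend [4, 11]
    N4 x:[104/3,36] y:[69/2,37] z:[28,87/2] -> hit [104/3,36], descend [2, 12]
      N2 x:[104/3,106/3] y:[35,37] z:[81/2,87/2] -> miss, prune
      N12 x:[35,36] y:[69/2,73/2] z:[28,37] -> hit [35,36] leaf, test {P2(miss), P5@t=107/3}
    N11 x:[92/3,110/3] y:[73/2,45] z:[67/2,73/2] -> hit [73/2,73/2], descend [6, 8]
      N6 x:[92/3,100/3] y:[40,45] z:[34,73/2] -> miss, prune
      N8 x:[107/3,110/3] y:[73/2,79/2] z:[67/2,73/2] -> hit [73/2,73/2] leaf, test {P7@t=73/2}
  N5 x:[74/3,30] y:[53/2,39] z:[24,41] -> hit [53/2,30], descend [1, 9]
    N1 x:[74/3,30] y:[65/2,39] z:[24,29] -> miss, prune
    N9 x:[79/3,89/3] y:[53/2,59/2] z:[71/2,41] -> miss, prune

Summary -> nodes [0, 3, 4, 2, 12, 11, 6, 8, 5, 1, 9]; box-tests=11; leaf-entries=2; first=P5

== RESULT ==
2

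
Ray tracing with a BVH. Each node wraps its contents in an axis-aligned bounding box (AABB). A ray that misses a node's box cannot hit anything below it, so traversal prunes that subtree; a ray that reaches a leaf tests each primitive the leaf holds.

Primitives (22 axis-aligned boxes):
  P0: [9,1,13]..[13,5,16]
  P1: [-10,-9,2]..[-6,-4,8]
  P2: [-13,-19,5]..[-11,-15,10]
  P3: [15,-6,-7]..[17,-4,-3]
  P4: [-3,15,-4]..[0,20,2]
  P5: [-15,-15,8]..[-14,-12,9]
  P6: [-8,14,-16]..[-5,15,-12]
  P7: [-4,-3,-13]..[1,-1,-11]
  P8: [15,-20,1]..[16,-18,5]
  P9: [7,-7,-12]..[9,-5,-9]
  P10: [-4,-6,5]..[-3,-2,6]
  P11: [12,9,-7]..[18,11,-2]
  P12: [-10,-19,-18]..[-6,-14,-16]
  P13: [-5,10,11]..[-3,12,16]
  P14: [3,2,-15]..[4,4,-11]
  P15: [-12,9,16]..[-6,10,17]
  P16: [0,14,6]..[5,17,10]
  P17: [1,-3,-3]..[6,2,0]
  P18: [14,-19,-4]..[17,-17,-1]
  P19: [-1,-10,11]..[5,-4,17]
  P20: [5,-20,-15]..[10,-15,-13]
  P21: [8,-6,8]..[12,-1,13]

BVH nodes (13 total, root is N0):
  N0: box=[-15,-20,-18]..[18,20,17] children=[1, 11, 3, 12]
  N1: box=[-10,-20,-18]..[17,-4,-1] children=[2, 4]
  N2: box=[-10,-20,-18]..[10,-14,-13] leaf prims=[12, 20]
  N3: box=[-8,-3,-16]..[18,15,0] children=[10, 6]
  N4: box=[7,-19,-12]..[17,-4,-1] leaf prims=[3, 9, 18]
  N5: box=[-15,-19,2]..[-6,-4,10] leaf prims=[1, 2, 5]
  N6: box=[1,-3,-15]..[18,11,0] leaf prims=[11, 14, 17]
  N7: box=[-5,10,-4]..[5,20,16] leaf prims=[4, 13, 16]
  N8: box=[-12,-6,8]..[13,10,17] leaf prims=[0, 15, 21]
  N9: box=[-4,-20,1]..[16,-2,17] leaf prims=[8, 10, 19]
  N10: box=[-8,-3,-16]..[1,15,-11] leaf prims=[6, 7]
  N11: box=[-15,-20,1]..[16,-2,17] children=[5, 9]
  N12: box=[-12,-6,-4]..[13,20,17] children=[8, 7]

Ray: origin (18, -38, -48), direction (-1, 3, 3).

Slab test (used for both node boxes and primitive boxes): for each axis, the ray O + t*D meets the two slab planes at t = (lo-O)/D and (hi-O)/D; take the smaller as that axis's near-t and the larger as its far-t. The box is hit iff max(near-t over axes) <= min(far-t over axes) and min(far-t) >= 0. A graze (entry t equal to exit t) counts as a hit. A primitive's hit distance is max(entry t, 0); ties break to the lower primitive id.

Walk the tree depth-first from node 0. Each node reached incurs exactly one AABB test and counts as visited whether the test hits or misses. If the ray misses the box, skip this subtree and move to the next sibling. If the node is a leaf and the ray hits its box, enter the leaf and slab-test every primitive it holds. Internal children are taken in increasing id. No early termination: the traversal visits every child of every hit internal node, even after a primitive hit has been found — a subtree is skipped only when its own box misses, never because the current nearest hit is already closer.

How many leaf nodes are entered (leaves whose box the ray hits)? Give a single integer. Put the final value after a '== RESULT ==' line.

Traverse from the root:
N0 x:[0,33] y:[6,58/3] z:[10,65/3] -> hit [10,58/3], descend [1, 3, 11, 12]
  N1 x:[1,28] y:[6,34/3] z:[10,47/3] -> hit [10,34/3], descend [2, 4]
    N2 x:[8,28] y:[6,8] z:[10,35/3] -> miss, prune
    N4 x:[1,11] y:[19/3,34/3] z:[12,47/3] -> miss, prune
  N3 x:[0,26] y:[35/3,53/3] z:[32/3,16] -> hit [35/3,16], descend [6, 10]
    N6 x:[0,17] y:[35/3,49/3] z:[11,16] -> hit [35/3,16] leaf, test {P11(miss), P14(miss), P17(miss)}
    N10 x:[17,26] y:[35/3,53/3] z:[32/3,37/3] -> miss, prune
  N11 x:[2,33] y:[6,12] z:[49/3,65/3] -> miss, prune
  N12 x:[5,30] y:[32/3,58/3] z:[44/3,65/3] -> hit [44/3,58/3], descend [7, 8]
    N7 x:[13,23] y:[16,58/3] z:[44/3,64/3] -> hit [16,58/3] leaf, test {P4(miss), P13(miss), P16@t=18}
    N8 x:[5,30] y:[32/3,16] z:[56/3,65/3] -> miss, prune

order=[0, 1, 2, 4, 3, 6, 10, 11, 12, 7, 8]  |boxes|=11  |leaves|=2  hit=P16

== RESULT ==
2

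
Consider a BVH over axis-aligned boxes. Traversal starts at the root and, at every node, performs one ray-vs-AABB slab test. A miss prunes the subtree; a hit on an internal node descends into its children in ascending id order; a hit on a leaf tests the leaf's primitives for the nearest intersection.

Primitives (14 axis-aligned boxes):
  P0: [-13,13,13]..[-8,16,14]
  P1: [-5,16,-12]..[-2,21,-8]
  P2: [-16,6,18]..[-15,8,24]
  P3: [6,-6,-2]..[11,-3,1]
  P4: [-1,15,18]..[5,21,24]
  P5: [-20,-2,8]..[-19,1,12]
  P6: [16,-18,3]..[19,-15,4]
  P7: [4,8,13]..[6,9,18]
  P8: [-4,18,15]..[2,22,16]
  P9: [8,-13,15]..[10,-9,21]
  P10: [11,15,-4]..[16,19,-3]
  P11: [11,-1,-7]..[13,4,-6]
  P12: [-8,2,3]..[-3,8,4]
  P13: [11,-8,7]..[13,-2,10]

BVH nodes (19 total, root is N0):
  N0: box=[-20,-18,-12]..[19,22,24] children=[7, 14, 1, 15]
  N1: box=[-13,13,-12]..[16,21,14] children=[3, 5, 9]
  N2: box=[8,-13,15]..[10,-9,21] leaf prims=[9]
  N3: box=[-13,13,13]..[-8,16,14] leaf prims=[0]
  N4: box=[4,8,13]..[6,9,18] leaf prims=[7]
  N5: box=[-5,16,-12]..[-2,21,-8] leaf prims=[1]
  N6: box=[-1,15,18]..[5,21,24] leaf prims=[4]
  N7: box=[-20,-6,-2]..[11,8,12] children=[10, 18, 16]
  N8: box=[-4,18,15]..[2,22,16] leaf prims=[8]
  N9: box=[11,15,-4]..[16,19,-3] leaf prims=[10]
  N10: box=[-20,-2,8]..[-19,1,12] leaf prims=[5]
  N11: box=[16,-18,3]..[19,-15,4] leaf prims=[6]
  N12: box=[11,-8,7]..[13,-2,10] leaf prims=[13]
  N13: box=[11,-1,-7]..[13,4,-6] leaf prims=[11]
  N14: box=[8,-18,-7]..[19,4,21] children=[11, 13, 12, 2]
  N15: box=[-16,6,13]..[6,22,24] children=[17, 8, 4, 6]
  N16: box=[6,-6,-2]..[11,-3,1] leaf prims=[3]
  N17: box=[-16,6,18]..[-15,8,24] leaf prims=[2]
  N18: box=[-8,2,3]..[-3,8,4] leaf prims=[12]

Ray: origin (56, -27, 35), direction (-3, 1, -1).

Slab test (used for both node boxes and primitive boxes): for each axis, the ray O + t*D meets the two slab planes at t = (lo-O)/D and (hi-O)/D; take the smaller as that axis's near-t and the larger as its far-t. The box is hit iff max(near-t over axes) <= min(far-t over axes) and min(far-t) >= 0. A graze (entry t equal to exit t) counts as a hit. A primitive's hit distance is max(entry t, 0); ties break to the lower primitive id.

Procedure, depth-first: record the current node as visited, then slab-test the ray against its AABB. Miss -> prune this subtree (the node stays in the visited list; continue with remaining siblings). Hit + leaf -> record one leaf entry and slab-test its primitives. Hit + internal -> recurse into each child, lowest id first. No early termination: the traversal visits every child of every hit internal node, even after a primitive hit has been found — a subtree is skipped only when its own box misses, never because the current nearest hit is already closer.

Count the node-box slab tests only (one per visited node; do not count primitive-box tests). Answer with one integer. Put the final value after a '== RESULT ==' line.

Trace the traversal:
N0 x:[37/3,76/3] y:[9,49] z:[11,47] -> hit [37/3,76/3], descend [1, 7, 14, 15]
  N1 x:[40/3,23] y:[40,48] z:[21,47] -> miss, prune
  N7 x:[15,76/3] y:[21,35] z:[23,37] -> hit [23,76/3], descend [10, 16, 18]
    N10 x:[25,76/3] y:[25,28] z:[23,27] -> hit [25,76/3] leaf, test {P5@t=25}
    N16 x:[15,50/3] y:[21,24] z:[34,37] -> miss, prune
    N18 x:[59/3,64/3] y:[29,35] z:[31,32] -> miss, prune
  N14 x:[37/3,16] y:[9,31] z:[14,42] -> hit [14,16], descend [2, 11, 12, 13]
    N2 x:[46/3,16] y:[14,18] z:[14,20] -> hit [46/3,16] leaf, test {P9@t=46/3}
    N11 x:[37/3,40/3] y:[9,12] z:[31,32] -> miss, prune
    N12 x:[43/3,15] y:[19,25] z:[25,28] -> miss, prune
    N13 x:[43/3,15] y:[26,31] z:[41,42] -> miss, prune
  N15 x:[50/3,24] y:[33,49] z:[11,22] -> miss, prune

12 AABB tests over nodes [0, 1, 7, 10, 16, 18, 14, 2, 11, 12, 13, 15]; 2 leaves entered; closest P9.

== RESULT ==
12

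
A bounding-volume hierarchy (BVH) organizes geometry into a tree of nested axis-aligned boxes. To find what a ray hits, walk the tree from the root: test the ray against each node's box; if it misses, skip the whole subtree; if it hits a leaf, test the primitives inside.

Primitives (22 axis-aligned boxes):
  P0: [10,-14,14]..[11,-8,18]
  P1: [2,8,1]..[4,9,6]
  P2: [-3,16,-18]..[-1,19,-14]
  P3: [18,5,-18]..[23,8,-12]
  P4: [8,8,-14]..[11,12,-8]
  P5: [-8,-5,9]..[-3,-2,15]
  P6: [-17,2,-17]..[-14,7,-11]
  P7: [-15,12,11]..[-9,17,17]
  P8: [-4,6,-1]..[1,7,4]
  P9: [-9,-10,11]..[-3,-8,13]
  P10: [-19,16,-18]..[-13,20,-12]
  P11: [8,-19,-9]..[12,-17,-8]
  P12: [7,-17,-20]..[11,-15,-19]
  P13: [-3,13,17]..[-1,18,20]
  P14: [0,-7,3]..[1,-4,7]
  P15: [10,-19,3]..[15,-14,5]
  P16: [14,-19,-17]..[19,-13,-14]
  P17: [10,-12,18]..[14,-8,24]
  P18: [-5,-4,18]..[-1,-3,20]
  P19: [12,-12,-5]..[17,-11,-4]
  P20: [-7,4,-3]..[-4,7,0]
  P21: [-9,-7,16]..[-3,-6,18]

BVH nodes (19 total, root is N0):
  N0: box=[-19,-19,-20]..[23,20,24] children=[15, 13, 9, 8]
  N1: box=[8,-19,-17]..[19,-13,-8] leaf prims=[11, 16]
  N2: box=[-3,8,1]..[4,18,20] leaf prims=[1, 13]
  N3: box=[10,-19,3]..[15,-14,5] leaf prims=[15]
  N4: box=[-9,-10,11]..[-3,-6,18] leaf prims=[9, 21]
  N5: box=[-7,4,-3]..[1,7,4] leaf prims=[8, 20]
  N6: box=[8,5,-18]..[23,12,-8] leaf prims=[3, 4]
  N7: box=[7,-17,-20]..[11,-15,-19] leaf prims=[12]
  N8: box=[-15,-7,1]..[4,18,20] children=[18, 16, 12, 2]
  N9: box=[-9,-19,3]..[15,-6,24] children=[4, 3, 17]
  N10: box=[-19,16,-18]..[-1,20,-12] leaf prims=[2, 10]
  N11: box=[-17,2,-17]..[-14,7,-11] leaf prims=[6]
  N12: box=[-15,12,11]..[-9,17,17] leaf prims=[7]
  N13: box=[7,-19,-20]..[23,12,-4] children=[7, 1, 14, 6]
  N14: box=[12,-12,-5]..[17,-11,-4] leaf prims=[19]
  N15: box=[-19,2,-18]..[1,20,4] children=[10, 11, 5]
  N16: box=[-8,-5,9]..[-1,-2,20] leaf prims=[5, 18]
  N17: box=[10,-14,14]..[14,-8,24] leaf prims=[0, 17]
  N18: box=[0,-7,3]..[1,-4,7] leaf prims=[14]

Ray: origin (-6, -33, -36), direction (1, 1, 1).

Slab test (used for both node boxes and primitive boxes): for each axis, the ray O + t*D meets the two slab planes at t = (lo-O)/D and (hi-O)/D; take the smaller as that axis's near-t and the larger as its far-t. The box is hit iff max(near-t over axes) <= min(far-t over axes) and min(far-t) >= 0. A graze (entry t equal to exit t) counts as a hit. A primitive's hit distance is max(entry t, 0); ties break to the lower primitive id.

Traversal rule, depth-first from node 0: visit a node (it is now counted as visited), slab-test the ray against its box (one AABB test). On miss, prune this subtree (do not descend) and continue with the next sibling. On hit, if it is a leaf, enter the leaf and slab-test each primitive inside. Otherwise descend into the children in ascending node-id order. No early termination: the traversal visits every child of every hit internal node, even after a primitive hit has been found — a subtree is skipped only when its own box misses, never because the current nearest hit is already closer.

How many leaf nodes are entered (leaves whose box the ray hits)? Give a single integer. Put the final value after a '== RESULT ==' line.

Walk:
N0 x:[-13,29] y:[14,53] z:[16,60] -> hit [16,29], descend [8, 9, 13, 15]
  N8 x:[-9,10] y:[26,51] z:[37,56] -> miss, prune
  N9 x:[-3,21] y:[14,27] z:[39,60] -> miss, prune
  N13 x:[13,29] y:[14,45] z:[16,32] -> hit [16,29], descend [1, 6, 7, 14]
    N1 x:[14,25] y:[14,20] z:[19,28] -> hit [19,20] leaf, test {P11(miss), P16@t=20}
    N6 x:[14,29] y:[38,45] z:[18,28] -> miss, prune
    N7 x:[13,17] y:[16,18] z:[16,17] -> hit [16,17] leaf, test {P12@t=16}
    N14 x:[18,23] y:[21,22] z:[31,32] -> miss, prune
  N15 x:[-13,7] y:[35,53] z:[18,40] -> miss, prune

9 AABB tests over nodes [0, 8, 9, 13, 1, 6, 7, 14, 15]; 2 leaves entered; closest P12.

== RESULT ==
2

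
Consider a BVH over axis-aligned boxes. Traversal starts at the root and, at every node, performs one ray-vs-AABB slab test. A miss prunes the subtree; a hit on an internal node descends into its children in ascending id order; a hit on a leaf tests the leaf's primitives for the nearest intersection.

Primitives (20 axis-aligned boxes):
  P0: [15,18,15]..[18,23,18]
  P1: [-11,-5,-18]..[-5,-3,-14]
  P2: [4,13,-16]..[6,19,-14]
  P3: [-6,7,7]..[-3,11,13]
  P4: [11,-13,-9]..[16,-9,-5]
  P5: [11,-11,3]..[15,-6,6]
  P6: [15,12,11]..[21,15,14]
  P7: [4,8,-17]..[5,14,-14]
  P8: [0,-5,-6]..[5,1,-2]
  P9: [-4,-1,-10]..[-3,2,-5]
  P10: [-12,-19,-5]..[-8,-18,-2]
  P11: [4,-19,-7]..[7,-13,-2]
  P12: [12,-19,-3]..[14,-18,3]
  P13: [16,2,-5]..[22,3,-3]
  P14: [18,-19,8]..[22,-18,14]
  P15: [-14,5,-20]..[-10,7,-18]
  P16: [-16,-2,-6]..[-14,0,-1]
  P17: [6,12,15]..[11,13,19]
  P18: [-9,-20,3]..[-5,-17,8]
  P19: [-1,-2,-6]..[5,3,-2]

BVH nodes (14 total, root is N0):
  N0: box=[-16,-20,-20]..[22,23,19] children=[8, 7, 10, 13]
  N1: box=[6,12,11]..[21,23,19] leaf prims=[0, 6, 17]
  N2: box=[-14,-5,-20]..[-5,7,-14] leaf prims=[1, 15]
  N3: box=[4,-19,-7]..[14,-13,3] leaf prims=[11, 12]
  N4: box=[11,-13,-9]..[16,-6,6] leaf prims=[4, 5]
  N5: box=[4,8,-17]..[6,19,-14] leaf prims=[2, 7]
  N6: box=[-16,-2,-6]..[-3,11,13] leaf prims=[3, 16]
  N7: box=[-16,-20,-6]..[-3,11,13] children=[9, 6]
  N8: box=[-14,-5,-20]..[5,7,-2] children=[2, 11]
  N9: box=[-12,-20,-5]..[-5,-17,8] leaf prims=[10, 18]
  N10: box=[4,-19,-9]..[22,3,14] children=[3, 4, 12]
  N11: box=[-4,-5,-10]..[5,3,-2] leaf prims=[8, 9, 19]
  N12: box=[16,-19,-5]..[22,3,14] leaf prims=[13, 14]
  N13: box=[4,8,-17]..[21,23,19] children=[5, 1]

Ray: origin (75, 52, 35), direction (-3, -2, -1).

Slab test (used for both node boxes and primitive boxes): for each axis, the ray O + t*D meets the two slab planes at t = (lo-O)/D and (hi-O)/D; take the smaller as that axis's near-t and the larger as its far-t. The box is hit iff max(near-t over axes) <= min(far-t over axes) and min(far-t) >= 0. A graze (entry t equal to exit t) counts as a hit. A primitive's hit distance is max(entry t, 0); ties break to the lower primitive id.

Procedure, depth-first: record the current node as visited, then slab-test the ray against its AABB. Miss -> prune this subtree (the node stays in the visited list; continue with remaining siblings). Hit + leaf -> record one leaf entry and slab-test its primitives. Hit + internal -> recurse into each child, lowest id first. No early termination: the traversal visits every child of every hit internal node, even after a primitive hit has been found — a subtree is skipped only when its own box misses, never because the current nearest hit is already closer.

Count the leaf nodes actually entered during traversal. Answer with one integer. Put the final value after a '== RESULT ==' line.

Trace the traversal:
N0 x:[53/3,91/3] y:[29/2,36] z:[16,55] -> hit [53/3,91/3], descend [7, 8, 10, 13]
  N7 x:[26,91/3] y:[41/2,36] z:[22,41] -> hit [26,91/3], descend [6, 9]
    N6 x:[26,91/3] y:[41/2,27] z:[22,41] -> hit [26,27] leaf, test {P3(miss), P16(miss)}
    N9 x:[80/3,29] y:[69/2,36] z:[27,40] -> miss, prune
  N8 x:[70/3,89/3] y:[45/2,57/2] z:[37,55] -> miss, prune
  N10 x:[53/3,71/3] y:[49/2,71/2] z:[21,44] -> miss, prune
  N13 x:[18,71/3] y:[29/2,22] z:[16,52] -> hit [18,22], descend [1, 5]
    N1 x:[18,23] y:[29/2,20] z:[16,24] -> hit [18,20] leaf, test {P0(miss), P6(miss), P17(miss)}
    N5 x:[23,71/3] y:[33/2,22] z:[49,52] -> miss, prune

Summary -> nodes [0, 7, 6, 9, 8, 10, 13, 1, 5]; box-tests=9; leaf-entries=2; first=miss

== RESULT ==
2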